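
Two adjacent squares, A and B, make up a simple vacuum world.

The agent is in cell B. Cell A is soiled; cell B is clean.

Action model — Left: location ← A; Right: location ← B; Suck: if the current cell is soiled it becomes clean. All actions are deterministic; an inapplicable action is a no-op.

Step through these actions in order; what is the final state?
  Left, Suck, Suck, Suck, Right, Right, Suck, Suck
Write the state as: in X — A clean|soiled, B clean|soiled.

in B — A clean, B clean

1. Left → in A — A soiled, B clean
2. Suck → in A — A clean, B clean
3. Suck → in A — A clean, B clean
4. Suck → in A — A clean, B clean
5. Right → in B — A clean, B clean
6. Right → in B — A clean, B clean
7. Suck → in B — A clean, B clean
8. Suck → in B — A clean, B clean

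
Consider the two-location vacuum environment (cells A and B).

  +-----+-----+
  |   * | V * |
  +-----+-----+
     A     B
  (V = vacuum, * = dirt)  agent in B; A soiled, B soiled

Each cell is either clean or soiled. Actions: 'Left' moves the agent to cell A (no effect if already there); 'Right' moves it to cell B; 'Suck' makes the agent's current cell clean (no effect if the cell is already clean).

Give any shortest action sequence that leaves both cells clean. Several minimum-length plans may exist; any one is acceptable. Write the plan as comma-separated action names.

Suck, Left, Suck

1. Suck → in B — A soiled, B clean
2. Left → in A — A soiled, B clean
3. Suck → in A — A clean, B clean
min 3: Suck B + move + Suck A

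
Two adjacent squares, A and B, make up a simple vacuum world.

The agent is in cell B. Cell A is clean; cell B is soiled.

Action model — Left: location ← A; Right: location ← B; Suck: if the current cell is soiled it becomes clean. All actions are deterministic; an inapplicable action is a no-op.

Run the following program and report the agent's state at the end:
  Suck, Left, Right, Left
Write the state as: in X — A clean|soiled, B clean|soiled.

step 1/4 (Suck): in B — A clean, B clean
step 2/4 (Left): in A — A clean, B clean
step 3/4 (Right): in B — A clean, B clean
step 4/4 (Left): in A — A clean, B clean

in A — A clean, B clean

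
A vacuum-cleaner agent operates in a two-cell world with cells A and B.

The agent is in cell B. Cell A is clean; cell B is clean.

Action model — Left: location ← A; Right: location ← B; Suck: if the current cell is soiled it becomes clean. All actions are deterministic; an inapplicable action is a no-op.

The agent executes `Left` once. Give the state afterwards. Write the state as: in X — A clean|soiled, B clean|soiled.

start: in B — A clean, B clean
[1] after Left: in A — A clean, B clean

in A — A clean, B clean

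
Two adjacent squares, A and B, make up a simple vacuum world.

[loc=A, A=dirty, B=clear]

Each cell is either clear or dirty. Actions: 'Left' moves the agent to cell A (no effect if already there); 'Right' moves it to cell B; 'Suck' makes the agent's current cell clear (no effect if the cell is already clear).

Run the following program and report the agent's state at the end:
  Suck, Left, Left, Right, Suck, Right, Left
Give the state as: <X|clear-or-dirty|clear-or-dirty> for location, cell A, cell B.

t=1 Suck ⇒ <A|clear|clear>
t=2 Left ⇒ <A|clear|clear>
t=3 Left ⇒ <A|clear|clear>
t=4 Right ⇒ <B|clear|clear>
t=5 Suck ⇒ <B|clear|clear>
t=6 Right ⇒ <B|clear|clear>
t=7 Left ⇒ <A|clear|clear>

<A|clear|clear>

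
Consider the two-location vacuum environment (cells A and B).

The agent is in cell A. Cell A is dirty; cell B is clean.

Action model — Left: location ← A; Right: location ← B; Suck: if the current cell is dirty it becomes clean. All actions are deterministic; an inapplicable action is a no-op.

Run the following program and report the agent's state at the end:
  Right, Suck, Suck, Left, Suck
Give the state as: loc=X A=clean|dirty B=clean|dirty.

loc=A A=clean B=clean

Right (#1): loc=B A=dirty B=clean
Suck (#2): loc=B A=dirty B=clean
Suck (#3): loc=B A=dirty B=clean
Left (#4): loc=A A=dirty B=clean
Suck (#5): loc=A A=clean B=clean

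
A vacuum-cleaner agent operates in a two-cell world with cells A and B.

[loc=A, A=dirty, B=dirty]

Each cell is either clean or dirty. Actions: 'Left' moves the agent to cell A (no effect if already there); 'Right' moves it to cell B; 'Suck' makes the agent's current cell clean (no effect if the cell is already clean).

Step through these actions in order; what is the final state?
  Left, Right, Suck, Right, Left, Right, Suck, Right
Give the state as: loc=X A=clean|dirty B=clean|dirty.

loc=B A=dirty B=clean

[1] after Left: loc=A A=dirty B=dirty
[2] after Right: loc=B A=dirty B=dirty
[3] after Suck: loc=B A=dirty B=clean
[4] after Right: loc=B A=dirty B=clean
[5] after Left: loc=A A=dirty B=clean
[6] after Right: loc=B A=dirty B=clean
[7] after Suck: loc=B A=dirty B=clean
[8] after Right: loc=B A=dirty B=clean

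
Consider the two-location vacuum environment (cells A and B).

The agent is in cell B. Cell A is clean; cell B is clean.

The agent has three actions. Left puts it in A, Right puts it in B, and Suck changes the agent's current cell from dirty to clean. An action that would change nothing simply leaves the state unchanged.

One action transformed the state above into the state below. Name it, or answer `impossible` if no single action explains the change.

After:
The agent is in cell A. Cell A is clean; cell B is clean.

try  Left: <A|clean|clean>  ← match
try Right: <B|clean|clean>
try  Suck: <B|clean|clean>

Left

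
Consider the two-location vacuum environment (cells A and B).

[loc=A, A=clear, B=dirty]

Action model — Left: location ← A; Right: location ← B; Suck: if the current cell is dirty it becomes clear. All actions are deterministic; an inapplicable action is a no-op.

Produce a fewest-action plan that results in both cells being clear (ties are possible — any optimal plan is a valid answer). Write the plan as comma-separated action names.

Right, Suck

Right (#1): <B|clear|dirty>
Suck (#2): <B|clear|clear>
min 2: go B then Suck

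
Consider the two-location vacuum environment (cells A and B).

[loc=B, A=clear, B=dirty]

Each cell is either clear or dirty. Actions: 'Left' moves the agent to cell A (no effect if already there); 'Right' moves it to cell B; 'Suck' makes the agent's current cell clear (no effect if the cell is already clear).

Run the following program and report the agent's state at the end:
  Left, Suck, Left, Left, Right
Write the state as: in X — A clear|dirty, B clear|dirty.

t=1 Left ⇒ in A — A clear, B dirty
t=2 Suck ⇒ in A — A clear, B dirty
t=3 Left ⇒ in A — A clear, B dirty
t=4 Left ⇒ in A — A clear, B dirty
t=5 Right ⇒ in B — A clear, B dirty

in B — A clear, B dirty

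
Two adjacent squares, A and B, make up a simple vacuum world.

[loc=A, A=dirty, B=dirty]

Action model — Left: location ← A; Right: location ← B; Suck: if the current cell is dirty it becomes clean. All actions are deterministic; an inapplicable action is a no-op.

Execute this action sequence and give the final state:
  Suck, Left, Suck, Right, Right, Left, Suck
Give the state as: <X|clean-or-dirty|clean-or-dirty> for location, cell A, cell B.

<A|clean|dirty>

1) do Suck; now <A|clean|dirty>
2) do Left; now <A|clean|dirty>
3) do Suck; now <A|clean|dirty>
4) do Right; now <B|clean|dirty>
5) do Right; now <B|clean|dirty>
6) do Left; now <A|clean|dirty>
7) do Suck; now <A|clean|dirty>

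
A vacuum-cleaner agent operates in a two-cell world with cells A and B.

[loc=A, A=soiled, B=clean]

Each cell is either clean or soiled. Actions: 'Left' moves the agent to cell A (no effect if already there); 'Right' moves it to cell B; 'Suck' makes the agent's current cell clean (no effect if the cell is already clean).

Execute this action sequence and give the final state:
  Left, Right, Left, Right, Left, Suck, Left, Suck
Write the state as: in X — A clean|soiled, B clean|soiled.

[1] after Left: in A — A soiled, B clean
[2] after Right: in B — A soiled, B clean
[3] after Left: in A — A soiled, B clean
[4] after Right: in B — A soiled, B clean
[5] after Left: in A — A soiled, B clean
[6] after Suck: in A — A clean, B clean
[7] after Left: in A — A clean, B clean
[8] after Suck: in A — A clean, B clean

in A — A clean, B clean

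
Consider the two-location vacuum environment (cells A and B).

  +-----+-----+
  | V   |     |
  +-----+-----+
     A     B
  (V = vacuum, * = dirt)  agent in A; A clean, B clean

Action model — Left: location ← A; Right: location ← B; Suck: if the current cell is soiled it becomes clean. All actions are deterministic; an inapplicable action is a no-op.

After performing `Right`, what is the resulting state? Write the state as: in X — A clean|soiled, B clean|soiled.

start: in A — A clean, B clean
1) do Right; now in B — A clean, B clean

in B — A clean, B clean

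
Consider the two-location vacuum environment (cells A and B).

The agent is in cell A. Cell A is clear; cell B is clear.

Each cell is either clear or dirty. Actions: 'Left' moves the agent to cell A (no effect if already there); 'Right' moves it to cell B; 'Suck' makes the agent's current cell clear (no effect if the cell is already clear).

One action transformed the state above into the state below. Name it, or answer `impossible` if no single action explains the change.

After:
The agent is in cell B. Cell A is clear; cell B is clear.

Right

try  Left: in A — A clear, B clear
try Right: in B — A clear, B clear  ← match
try  Suck: in A — A clear, B clear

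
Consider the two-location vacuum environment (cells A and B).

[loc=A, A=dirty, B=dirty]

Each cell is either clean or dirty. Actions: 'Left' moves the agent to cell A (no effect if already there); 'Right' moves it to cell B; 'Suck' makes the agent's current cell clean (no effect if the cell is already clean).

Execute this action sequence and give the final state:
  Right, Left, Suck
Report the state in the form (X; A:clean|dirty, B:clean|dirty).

(A; A:clean, B:dirty)

1) do Right; now (B; A:dirty, B:dirty)
2) do Left; now (A; A:dirty, B:dirty)
3) do Suck; now (A; A:clean, B:dirty)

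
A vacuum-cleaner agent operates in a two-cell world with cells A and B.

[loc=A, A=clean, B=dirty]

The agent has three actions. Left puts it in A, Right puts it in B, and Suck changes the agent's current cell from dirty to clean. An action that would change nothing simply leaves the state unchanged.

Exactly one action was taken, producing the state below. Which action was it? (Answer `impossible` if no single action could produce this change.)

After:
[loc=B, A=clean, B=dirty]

Right

try  Left: <A|clean|dirty>
try Right: <B|clean|dirty>  ← match
try  Suck: <A|clean|dirty>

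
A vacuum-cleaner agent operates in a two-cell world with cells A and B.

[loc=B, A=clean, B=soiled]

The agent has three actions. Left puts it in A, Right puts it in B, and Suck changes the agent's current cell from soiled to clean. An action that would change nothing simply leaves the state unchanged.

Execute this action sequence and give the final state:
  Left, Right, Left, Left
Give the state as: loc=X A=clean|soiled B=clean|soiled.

loc=A A=clean B=soiled

[1] after Left: loc=A A=clean B=soiled
[2] after Right: loc=B A=clean B=soiled
[3] after Left: loc=A A=clean B=soiled
[4] after Left: loc=A A=clean B=soiled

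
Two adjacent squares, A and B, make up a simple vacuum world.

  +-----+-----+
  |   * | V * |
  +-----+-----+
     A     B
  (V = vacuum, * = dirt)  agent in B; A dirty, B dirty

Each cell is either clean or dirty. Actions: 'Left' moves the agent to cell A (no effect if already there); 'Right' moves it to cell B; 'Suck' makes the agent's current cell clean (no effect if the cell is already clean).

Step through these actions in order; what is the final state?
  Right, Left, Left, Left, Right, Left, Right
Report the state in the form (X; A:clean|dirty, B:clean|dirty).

t=1 Right ⇒ (B; A:dirty, B:dirty)
t=2 Left ⇒ (A; A:dirty, B:dirty)
t=3 Left ⇒ (A; A:dirty, B:dirty)
t=4 Left ⇒ (A; A:dirty, B:dirty)
t=5 Right ⇒ (B; A:dirty, B:dirty)
t=6 Left ⇒ (A; A:dirty, B:dirty)
t=7 Right ⇒ (B; A:dirty, B:dirty)

(B; A:dirty, B:dirty)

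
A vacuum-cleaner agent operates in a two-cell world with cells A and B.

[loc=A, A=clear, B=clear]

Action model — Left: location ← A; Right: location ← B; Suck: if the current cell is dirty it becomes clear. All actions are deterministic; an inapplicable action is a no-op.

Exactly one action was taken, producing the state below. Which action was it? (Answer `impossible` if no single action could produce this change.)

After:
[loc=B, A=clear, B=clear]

Right

try  Left: in A — A clear, B clear
try Right: in B — A clear, B clear  ← match
try  Suck: in A — A clear, B clear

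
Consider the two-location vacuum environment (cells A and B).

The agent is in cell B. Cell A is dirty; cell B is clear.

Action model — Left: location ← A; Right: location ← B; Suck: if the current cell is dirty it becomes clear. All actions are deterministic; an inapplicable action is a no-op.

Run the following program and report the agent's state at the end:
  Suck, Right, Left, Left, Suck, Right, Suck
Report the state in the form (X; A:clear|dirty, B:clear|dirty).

(B; A:clear, B:clear)

t=1 Suck ⇒ (B; A:dirty, B:clear)
t=2 Right ⇒ (B; A:dirty, B:clear)
t=3 Left ⇒ (A; A:dirty, B:clear)
t=4 Left ⇒ (A; A:dirty, B:clear)
t=5 Suck ⇒ (A; A:clear, B:clear)
t=6 Right ⇒ (B; A:clear, B:clear)
t=7 Suck ⇒ (B; A:clear, B:clear)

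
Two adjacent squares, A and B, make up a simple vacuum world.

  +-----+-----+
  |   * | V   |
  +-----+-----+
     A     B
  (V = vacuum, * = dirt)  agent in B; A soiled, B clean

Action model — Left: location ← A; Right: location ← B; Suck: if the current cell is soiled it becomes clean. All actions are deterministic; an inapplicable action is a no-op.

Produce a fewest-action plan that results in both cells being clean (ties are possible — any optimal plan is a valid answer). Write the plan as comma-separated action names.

Left (#1): <A|soiled|clean>
Suck (#2): <A|clean|clean>
min 2: go A then Suck

Left, Suck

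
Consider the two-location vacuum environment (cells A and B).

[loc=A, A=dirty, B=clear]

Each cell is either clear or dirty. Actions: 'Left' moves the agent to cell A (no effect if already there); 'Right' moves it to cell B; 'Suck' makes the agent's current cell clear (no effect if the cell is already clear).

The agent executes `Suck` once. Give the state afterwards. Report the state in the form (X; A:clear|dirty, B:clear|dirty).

(A; A:clear, B:clear)

start: (A; A:dirty, B:clear)
1. Suck → (A; A:clear, B:clear)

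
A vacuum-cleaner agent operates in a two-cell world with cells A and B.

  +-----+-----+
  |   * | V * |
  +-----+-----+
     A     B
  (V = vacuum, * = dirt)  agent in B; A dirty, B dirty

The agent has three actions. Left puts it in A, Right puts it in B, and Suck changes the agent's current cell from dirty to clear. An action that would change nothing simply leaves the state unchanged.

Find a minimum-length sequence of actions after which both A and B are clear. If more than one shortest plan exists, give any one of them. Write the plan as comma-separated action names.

Suck, Left, Suck

[1] after Suck: (B; A:dirty, B:clear)
[2] after Left: (A; A:dirty, B:clear)
[3] after Suck: (A; A:clear, B:clear)
min 3: Suck B + move + Suck A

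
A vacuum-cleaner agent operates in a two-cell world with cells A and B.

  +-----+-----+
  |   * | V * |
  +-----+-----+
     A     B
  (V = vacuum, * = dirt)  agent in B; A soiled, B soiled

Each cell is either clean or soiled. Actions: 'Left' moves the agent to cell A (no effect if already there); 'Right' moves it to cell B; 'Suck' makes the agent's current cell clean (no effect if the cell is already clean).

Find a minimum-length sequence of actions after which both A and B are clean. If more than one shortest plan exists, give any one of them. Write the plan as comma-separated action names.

[1] after Suck: <B|soiled|clean>
[2] after Left: <A|soiled|clean>
[3] after Suck: <A|clean|clean>
min 3: Suck B + move + Suck A

Suck, Left, Suck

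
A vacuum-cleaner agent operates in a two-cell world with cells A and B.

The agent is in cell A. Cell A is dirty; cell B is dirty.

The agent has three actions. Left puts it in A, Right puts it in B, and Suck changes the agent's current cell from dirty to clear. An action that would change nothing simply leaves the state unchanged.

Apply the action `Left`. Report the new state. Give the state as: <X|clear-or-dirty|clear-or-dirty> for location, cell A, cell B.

<A|dirty|dirty>

start: <A|dirty|dirty>
1. Left → <A|dirty|dirty>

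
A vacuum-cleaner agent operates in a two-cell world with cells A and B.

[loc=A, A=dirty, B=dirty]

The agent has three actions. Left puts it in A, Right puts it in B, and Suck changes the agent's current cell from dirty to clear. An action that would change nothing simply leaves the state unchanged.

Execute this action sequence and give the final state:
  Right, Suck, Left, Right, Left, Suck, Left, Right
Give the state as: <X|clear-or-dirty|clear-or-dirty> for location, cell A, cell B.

1. Right → <B|dirty|dirty>
2. Suck → <B|dirty|clear>
3. Left → <A|dirty|clear>
4. Right → <B|dirty|clear>
5. Left → <A|dirty|clear>
6. Suck → <A|clear|clear>
7. Left → <A|clear|clear>
8. Right → <B|clear|clear>

<B|clear|clear>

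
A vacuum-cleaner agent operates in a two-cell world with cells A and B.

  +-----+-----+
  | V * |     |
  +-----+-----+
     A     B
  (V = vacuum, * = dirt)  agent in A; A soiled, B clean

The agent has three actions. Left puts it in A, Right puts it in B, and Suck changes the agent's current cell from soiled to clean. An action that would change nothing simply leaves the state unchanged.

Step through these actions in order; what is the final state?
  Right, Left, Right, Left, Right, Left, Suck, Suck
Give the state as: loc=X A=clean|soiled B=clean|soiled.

loc=A A=clean B=clean

Right (#1): loc=B A=soiled B=clean
Left (#2): loc=A A=soiled B=clean
Right (#3): loc=B A=soiled B=clean
Left (#4): loc=A A=soiled B=clean
Right (#5): loc=B A=soiled B=clean
Left (#6): loc=A A=soiled B=clean
Suck (#7): loc=A A=clean B=clean
Suck (#8): loc=A A=clean B=clean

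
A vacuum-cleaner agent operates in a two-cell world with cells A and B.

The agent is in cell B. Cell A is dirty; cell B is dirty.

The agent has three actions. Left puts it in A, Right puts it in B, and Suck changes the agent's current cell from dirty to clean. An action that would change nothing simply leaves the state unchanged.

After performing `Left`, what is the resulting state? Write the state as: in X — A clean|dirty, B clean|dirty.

start: in B — A dirty, B dirty
1. Left → in A — A dirty, B dirty

in A — A dirty, B dirty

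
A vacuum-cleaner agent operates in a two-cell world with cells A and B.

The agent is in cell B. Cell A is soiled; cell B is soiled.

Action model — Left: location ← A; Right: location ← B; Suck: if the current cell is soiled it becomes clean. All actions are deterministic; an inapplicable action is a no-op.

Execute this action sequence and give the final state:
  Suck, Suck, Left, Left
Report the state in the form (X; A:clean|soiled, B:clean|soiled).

1. Suck → (B; A:soiled, B:clean)
2. Suck → (B; A:soiled, B:clean)
3. Left → (A; A:soiled, B:clean)
4. Left → (A; A:soiled, B:clean)

(A; A:soiled, B:clean)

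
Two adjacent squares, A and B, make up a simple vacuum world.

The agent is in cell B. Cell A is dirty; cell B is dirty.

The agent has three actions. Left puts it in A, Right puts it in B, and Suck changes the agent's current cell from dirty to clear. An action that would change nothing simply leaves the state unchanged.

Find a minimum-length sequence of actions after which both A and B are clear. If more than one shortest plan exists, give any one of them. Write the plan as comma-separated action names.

[1] after Suck: in B — A dirty, B clear
[2] after Left: in A — A dirty, B clear
[3] after Suck: in A — A clear, B clear
min 3: Suck B + move + Suck A

Suck, Left, Suck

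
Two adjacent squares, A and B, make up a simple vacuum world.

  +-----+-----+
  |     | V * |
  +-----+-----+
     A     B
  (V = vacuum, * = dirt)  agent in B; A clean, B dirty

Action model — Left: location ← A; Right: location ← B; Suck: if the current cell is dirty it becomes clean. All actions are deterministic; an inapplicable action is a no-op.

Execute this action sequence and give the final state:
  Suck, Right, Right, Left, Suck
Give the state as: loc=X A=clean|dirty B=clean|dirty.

[1] after Suck: loc=B A=clean B=clean
[2] after Right: loc=B A=clean B=clean
[3] after Right: loc=B A=clean B=clean
[4] after Left: loc=A A=clean B=clean
[5] after Suck: loc=A A=clean B=clean

loc=A A=clean B=clean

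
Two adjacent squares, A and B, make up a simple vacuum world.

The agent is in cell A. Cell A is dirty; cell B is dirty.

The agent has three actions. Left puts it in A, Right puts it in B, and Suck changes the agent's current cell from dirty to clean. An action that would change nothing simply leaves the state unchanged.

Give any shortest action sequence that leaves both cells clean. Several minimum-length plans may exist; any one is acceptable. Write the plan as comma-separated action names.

Suck, Right, Suck

t=1 Suck ⇒ <A|clean|dirty>
t=2 Right ⇒ <B|clean|dirty>
t=3 Suck ⇒ <B|clean|clean>
min 3: Suck A + move + Suck B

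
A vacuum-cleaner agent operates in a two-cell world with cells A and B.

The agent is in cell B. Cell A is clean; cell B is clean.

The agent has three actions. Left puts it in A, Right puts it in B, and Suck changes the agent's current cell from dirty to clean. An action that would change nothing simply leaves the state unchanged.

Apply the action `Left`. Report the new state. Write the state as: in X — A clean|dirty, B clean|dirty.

in A — A clean, B clean

start: in B — A clean, B clean
1. Left → in A — A clean, B clean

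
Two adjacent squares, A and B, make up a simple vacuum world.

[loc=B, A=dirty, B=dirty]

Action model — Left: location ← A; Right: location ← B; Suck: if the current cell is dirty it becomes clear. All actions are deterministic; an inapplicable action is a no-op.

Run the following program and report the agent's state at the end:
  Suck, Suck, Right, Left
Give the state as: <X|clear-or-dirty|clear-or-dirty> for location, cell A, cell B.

<A|dirty|clear>

step 1/4 (Suck): <B|dirty|clear>
step 2/4 (Suck): <B|dirty|clear>
step 3/4 (Right): <B|dirty|clear>
step 4/4 (Left): <A|dirty|clear>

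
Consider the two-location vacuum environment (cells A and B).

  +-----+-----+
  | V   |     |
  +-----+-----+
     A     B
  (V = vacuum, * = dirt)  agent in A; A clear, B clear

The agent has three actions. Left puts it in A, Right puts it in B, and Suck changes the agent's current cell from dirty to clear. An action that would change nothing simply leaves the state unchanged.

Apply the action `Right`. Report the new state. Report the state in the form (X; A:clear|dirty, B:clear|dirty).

start: (A; A:clear, B:clear)
1. Right → (B; A:clear, B:clear)

(B; A:clear, B:clear)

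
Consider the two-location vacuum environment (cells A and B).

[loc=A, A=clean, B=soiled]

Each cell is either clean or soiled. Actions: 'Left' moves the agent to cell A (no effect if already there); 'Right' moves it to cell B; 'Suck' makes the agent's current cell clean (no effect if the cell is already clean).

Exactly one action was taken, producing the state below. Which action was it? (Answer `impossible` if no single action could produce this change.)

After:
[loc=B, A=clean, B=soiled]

Right

try  Left: loc=A A=clean B=soiled
try Right: loc=B A=clean B=soiled  ← match
try  Suck: loc=A A=clean B=soiled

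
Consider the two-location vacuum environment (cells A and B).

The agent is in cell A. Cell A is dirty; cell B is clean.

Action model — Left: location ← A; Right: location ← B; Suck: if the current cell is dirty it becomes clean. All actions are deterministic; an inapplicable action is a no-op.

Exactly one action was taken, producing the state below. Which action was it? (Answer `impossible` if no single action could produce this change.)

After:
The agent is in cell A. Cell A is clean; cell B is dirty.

impossible

try  Left: <A|dirty|clean>
try Right: <B|dirty|clean>
try  Suck: <A|clean|clean>
no single action produces the after-state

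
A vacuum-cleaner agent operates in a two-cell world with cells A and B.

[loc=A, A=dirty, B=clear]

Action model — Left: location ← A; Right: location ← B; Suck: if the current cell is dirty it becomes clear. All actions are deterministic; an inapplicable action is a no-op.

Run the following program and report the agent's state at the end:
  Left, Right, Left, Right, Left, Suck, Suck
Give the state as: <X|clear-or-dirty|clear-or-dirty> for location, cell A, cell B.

<A|clear|clear>

t=1 Left ⇒ <A|dirty|clear>
t=2 Right ⇒ <B|dirty|clear>
t=3 Left ⇒ <A|dirty|clear>
t=4 Right ⇒ <B|dirty|clear>
t=5 Left ⇒ <A|dirty|clear>
t=6 Suck ⇒ <A|clear|clear>
t=7 Suck ⇒ <A|clear|clear>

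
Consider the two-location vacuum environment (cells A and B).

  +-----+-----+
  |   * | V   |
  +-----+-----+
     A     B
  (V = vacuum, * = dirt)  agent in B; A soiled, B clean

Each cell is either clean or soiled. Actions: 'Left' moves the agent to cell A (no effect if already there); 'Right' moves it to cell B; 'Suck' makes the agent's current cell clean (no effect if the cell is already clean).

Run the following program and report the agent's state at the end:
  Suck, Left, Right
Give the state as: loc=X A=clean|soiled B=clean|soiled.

Suck (#1): loc=B A=soiled B=clean
Left (#2): loc=A A=soiled B=clean
Right (#3): loc=B A=soiled B=clean

loc=B A=soiled B=clean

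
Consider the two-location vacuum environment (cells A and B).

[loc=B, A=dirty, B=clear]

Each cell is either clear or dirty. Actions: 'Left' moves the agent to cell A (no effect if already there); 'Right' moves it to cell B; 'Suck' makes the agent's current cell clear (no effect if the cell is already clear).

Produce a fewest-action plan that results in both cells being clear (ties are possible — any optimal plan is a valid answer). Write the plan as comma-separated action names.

t=1 Left ⇒ in A — A dirty, B clear
t=2 Suck ⇒ in A — A clear, B clear
min 2: go A then Suck

Left, Suck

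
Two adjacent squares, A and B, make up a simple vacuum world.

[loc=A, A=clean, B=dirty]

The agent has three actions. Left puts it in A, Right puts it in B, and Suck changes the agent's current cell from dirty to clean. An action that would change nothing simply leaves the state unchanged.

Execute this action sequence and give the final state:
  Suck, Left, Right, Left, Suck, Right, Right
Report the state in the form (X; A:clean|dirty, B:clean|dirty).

(B; A:clean, B:dirty)

t=1 Suck ⇒ (A; A:clean, B:dirty)
t=2 Left ⇒ (A; A:clean, B:dirty)
t=3 Right ⇒ (B; A:clean, B:dirty)
t=4 Left ⇒ (A; A:clean, B:dirty)
t=5 Suck ⇒ (A; A:clean, B:dirty)
t=6 Right ⇒ (B; A:clean, B:dirty)
t=7 Right ⇒ (B; A:clean, B:dirty)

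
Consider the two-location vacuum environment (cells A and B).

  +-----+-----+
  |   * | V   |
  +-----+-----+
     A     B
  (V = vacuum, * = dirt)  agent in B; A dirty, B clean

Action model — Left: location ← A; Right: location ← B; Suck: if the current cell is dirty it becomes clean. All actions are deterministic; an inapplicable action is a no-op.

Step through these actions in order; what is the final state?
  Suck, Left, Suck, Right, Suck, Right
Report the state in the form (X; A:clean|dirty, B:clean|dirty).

(B; A:clean, B:clean)

1. Suck → (B; A:dirty, B:clean)
2. Left → (A; A:dirty, B:clean)
3. Suck → (A; A:clean, B:clean)
4. Right → (B; A:clean, B:clean)
5. Suck → (B; A:clean, B:clean)
6. Right → (B; A:clean, B:clean)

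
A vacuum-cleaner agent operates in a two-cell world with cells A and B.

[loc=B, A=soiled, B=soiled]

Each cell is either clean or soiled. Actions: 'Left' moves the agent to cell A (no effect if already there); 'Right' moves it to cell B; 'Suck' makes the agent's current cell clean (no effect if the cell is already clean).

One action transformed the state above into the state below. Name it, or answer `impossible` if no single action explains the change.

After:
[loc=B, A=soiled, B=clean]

Suck

try  Left: in A — A soiled, B soiled
try Right: in B — A soiled, B soiled
try  Suck: in B — A soiled, B clean  ← match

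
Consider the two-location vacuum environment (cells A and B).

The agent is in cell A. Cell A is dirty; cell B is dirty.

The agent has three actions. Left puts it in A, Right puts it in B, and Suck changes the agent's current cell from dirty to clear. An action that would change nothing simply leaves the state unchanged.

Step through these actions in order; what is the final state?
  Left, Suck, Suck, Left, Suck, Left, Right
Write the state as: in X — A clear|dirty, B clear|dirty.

t=1 Left ⇒ in A — A dirty, B dirty
t=2 Suck ⇒ in A — A clear, B dirty
t=3 Suck ⇒ in A — A clear, B dirty
t=4 Left ⇒ in A — A clear, B dirty
t=5 Suck ⇒ in A — A clear, B dirty
t=6 Left ⇒ in A — A clear, B dirty
t=7 Right ⇒ in B — A clear, B dirty

in B — A clear, B dirty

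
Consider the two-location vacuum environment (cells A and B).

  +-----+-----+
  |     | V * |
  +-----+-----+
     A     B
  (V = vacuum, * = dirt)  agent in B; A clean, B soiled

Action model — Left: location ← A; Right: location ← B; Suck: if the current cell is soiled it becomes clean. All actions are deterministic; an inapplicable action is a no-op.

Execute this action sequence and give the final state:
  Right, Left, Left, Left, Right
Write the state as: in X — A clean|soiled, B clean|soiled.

step 1/5 (Right): in B — A clean, B soiled
step 2/5 (Left): in A — A clean, B soiled
step 3/5 (Left): in A — A clean, B soiled
step 4/5 (Left): in A — A clean, B soiled
step 5/5 (Right): in B — A clean, B soiled

in B — A clean, B soiled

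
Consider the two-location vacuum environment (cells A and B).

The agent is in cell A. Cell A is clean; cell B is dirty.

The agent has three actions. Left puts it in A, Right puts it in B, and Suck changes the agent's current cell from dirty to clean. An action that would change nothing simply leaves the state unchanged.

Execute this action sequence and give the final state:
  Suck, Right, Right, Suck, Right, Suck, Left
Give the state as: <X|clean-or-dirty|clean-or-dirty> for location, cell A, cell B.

1) do Suck; now <A|clean|dirty>
2) do Right; now <B|clean|dirty>
3) do Right; now <B|clean|dirty>
4) do Suck; now <B|clean|clean>
5) do Right; now <B|clean|clean>
6) do Suck; now <B|clean|clean>
7) do Left; now <A|clean|clean>

<A|clean|clean>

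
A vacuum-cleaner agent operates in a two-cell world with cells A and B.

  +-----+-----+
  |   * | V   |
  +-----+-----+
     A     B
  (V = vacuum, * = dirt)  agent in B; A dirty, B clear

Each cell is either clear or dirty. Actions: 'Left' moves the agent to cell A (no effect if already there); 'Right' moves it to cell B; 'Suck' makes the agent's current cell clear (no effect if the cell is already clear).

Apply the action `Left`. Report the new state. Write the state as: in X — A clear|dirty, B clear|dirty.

in A — A dirty, B clear

start: in B — A dirty, B clear
t=1 Left ⇒ in A — A dirty, B clear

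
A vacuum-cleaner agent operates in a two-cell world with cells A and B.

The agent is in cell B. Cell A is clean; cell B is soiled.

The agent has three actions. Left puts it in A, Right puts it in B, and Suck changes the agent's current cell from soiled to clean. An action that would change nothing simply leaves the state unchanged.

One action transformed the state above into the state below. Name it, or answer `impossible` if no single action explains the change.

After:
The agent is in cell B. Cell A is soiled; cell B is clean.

try  Left: (A; A:clean, B:soiled)
try Right: (B; A:clean, B:soiled)
try  Suck: (B; A:clean, B:clean)
no single action produces the after-state

impossible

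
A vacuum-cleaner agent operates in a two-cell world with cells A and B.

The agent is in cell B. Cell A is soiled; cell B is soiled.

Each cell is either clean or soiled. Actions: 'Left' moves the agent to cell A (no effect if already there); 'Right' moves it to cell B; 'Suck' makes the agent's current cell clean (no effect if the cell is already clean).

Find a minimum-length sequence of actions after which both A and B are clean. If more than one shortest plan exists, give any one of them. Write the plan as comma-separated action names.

Suck, Left, Suck

1. Suck → loc=B A=soiled B=clean
2. Left → loc=A A=soiled B=clean
3. Suck → loc=A A=clean B=clean
min 3: Suck B + move + Suck A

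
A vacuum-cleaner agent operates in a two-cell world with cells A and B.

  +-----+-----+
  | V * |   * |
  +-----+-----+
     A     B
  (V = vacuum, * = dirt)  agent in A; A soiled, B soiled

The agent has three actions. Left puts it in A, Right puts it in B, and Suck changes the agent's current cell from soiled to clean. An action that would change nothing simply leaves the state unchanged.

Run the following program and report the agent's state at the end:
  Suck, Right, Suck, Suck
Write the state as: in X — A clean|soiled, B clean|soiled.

in B — A clean, B clean

step 1/4 (Suck): in A — A clean, B soiled
step 2/4 (Right): in B — A clean, B soiled
step 3/4 (Suck): in B — A clean, B clean
step 4/4 (Suck): in B — A clean, B clean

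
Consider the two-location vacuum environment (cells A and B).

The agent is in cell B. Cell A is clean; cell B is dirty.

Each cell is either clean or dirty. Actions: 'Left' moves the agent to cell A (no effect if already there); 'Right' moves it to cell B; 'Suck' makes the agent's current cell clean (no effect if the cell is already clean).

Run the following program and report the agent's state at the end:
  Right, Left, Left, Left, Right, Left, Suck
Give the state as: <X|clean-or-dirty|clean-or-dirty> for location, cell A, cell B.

1. Right → <B|clean|dirty>
2. Left → <A|clean|dirty>
3. Left → <A|clean|dirty>
4. Left → <A|clean|dirty>
5. Right → <B|clean|dirty>
6. Left → <A|clean|dirty>
7. Suck → <A|clean|dirty>

<A|clean|dirty>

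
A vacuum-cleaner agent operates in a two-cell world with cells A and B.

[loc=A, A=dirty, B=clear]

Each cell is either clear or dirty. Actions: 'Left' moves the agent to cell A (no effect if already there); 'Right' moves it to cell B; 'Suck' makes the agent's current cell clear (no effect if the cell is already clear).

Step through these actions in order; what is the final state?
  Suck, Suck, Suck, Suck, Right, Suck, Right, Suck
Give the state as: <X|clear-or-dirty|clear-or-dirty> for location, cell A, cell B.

<B|clear|clear>

1. Suck → <A|clear|clear>
2. Suck → <A|clear|clear>
3. Suck → <A|clear|clear>
4. Suck → <A|clear|clear>
5. Right → <B|clear|clear>
6. Suck → <B|clear|clear>
7. Right → <B|clear|clear>
8. Suck → <B|clear|clear>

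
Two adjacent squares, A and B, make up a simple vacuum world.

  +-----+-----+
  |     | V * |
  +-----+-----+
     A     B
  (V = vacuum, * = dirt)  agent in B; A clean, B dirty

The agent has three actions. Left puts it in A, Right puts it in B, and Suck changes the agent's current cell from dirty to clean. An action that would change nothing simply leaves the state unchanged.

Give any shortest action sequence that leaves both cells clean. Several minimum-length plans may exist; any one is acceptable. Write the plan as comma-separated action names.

1. Suck → in B — A clean, B clean
min 1: B is dirty, one Suck

Suck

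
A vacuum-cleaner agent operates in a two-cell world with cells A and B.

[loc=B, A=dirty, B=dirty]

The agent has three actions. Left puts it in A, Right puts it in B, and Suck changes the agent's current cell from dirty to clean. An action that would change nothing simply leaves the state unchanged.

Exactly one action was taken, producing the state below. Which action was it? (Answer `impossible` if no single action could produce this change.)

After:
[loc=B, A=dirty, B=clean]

Suck

try  Left: <A|dirty|dirty>
try Right: <B|dirty|dirty>
try  Suck: <B|dirty|clean>  ← match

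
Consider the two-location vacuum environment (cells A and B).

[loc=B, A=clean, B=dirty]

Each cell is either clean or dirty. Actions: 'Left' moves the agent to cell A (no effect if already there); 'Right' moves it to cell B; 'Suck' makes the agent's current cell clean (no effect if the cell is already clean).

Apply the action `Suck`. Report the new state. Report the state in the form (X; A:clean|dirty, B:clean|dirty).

start: (B; A:clean, B:dirty)
[1] after Suck: (B; A:clean, B:clean)

(B; A:clean, B:clean)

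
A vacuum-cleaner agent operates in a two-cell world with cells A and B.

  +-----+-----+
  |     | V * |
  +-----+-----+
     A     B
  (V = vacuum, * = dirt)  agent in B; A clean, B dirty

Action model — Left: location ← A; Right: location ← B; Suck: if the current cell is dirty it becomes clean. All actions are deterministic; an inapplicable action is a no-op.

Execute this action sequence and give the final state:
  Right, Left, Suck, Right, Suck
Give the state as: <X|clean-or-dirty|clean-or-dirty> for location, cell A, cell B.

step 1/5 (Right): <B|clean|dirty>
step 2/5 (Left): <A|clean|dirty>
step 3/5 (Suck): <A|clean|dirty>
step 4/5 (Right): <B|clean|dirty>
step 5/5 (Suck): <B|clean|clean>

<B|clean|clean>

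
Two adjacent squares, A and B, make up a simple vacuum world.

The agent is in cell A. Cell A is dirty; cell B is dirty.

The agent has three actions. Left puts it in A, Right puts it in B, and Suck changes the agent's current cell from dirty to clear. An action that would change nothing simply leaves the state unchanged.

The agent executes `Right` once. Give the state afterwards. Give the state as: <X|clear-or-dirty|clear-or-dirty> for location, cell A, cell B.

start: <A|dirty|dirty>
1. Right → <B|dirty|dirty>

<B|dirty|dirty>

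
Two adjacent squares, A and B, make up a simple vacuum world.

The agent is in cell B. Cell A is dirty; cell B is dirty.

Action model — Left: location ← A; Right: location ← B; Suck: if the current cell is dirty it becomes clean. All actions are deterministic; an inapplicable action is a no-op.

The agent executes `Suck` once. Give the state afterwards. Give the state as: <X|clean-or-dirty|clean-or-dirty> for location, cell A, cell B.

start: <B|dirty|dirty>
1. Suck → <B|dirty|clean>

<B|dirty|clean>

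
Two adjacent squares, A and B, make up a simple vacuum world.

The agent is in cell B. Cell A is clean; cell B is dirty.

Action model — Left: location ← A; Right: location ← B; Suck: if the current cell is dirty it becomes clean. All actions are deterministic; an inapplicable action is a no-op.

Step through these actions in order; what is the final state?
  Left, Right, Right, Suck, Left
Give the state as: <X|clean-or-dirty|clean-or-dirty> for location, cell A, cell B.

<A|clean|clean>

1. Left → <A|clean|dirty>
2. Right → <B|clean|dirty>
3. Right → <B|clean|dirty>
4. Suck → <B|clean|clean>
5. Left → <A|clean|clean>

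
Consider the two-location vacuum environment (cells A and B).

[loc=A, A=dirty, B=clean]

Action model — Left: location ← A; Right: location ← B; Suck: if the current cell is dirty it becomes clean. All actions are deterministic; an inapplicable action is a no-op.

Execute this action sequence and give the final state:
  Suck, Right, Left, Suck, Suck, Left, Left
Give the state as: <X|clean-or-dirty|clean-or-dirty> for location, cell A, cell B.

<A|clean|clean>

[1] after Suck: <A|clean|clean>
[2] after Right: <B|clean|clean>
[3] after Left: <A|clean|clean>
[4] after Suck: <A|clean|clean>
[5] after Suck: <A|clean|clean>
[6] after Left: <A|clean|clean>
[7] after Left: <A|clean|clean>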